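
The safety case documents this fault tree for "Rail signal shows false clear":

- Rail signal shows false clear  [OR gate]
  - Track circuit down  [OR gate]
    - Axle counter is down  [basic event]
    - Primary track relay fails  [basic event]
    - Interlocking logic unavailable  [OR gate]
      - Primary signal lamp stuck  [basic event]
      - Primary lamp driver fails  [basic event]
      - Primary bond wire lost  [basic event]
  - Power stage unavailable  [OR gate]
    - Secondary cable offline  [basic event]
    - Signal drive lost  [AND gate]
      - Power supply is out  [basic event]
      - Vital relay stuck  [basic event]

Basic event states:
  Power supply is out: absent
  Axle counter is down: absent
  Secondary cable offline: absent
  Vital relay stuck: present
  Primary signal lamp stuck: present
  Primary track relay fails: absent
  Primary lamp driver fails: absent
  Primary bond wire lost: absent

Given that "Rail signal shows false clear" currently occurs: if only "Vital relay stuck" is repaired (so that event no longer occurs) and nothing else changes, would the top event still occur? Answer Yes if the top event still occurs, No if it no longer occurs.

Yes

Counterfactual: set "Vital relay stuck" to not occurred.
Interlocking logic unavailable [OR]: Primary signal lamp stuck=occurs, Primary lamp driver fails=not, Primary bond wire lost=not → at least one input occurs → occurs.
Track circuit down [OR]: Axle counter is down=not, Primary track relay fails=not, Interlocking logic unavailable=occurs → at least one input occurs → occurs.
Signal drive lost [AND]: Power supply is out=not, Vital relay stuck=not → not all inputs occur → does not occur.
Power stage unavailable [OR]: Secondary cable offline=not, Signal drive lost=not → no input occurs → does not occur.
Rail signal shows false clear [OR]: Track circuit down=occurs, Power stage unavailable=not → at least one input occurs → occurs.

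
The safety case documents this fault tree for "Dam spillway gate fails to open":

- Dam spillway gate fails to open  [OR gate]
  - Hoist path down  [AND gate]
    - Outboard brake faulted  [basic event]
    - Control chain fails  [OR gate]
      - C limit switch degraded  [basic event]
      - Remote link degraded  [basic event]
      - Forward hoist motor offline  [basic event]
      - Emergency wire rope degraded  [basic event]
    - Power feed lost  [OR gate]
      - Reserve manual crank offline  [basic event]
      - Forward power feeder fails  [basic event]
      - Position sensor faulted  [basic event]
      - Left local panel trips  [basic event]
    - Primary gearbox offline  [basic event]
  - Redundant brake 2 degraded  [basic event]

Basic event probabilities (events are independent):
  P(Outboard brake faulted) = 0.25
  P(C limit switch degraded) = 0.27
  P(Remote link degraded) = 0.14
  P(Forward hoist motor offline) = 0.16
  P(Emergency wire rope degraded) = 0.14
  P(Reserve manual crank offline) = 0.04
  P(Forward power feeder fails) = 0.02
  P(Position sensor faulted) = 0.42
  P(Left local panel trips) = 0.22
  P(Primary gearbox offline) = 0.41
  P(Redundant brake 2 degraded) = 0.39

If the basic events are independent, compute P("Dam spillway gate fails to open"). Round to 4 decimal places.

P(Control chain fails) [OR] = 1 − (1−0.27) × (1−0.14) × (1−0.16) × (1−0.14) = 0.546477
P(Power feed lost) [OR] = 1 − (1−0.04) × (1−0.02) × (1−0.42) × (1−0.22) = 0.574382
P(Hoist path down) [AND] = 0.25 × 0.546477 × 0.574382 × 0.41 = 0.032173
P(Dam spillway gate fails to open) [OR] = 1 − (1−0.032173) × (1−0.39) = 0.409626
Rounded to 4 decimal places: P(Dam spillway gate fails to open) ≈ 0.4096.

0.4096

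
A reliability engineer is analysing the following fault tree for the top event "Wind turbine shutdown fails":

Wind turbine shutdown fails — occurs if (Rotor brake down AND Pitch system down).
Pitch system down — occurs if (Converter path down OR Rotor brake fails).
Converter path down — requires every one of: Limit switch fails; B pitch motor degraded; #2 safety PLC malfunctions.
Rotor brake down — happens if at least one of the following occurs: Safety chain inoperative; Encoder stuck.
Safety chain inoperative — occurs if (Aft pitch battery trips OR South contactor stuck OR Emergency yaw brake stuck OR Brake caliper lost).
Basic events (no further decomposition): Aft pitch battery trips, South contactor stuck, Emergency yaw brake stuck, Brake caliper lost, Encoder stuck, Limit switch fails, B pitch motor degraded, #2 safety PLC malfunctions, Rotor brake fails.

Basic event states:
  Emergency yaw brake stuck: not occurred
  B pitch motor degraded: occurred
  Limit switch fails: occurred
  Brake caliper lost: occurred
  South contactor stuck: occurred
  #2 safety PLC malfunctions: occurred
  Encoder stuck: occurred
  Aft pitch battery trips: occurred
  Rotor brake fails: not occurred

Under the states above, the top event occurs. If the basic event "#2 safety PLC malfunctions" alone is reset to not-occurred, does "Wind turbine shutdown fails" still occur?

Counterfactual: set "#2 safety PLC malfunctions" to not occurred.
Safety chain inoperative [OR]: Aft pitch battery trips=occurs, South contactor stuck=occurs, Emergency yaw brake stuck=not, Brake caliper lost=occurs → at least one input occurs → occurs.
Rotor brake down [OR]: Safety chain inoperative=occurs, Encoder stuck=occurs → at least one input occurs → occurs.
Converter path down [AND]: Limit switch fails=occurs, B pitch motor degraded=occurs, #2 safety PLC malfunctions=not → not all inputs occur → does not occur.
Pitch system down [OR]: Converter path down=not, Rotor brake fails=not → no input occurs → does not occur.
Wind turbine shutdown fails [AND]: Rotor brake down=occurs, Pitch system down=not → not all inputs occur → does not occur.

No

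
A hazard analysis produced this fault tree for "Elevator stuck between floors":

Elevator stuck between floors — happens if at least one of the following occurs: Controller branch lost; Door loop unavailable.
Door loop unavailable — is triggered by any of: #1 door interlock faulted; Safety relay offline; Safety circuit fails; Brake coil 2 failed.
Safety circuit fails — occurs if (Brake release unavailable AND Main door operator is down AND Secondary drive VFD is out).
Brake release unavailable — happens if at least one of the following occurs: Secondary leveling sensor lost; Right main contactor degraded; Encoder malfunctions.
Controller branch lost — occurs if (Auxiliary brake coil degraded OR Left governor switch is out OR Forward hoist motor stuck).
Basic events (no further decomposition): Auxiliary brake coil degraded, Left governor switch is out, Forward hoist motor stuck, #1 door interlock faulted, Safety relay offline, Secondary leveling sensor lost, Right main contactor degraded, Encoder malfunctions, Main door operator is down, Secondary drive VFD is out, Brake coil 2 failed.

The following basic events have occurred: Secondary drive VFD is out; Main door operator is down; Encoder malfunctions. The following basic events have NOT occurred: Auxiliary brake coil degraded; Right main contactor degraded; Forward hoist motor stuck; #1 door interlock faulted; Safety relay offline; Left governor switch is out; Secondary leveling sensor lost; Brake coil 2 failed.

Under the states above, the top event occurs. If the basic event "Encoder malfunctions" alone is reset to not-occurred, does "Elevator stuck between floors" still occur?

Counterfactual: set "Encoder malfunctions" to not occurred.
Controller branch lost [OR]: Auxiliary brake coil degraded=not, Left governor switch is out=not, Forward hoist motor stuck=not → no input occurs → does not occur.
Brake release unavailable [OR]: Secondary leveling sensor lost=not, Right main contactor degraded=not, Encoder malfunctions=not → no input occurs → does not occur.
Safety circuit fails [AND]: Brake release unavailable=not, Main door operator is down=occurs, Secondary drive VFD is out=occurs → not all inputs occur → does not occur.
Door loop unavailable [OR]: #1 door interlock faulted=not, Safety relay offline=not, Safety circuit fails=not, Brake coil 2 failed=not → no input occurs → does not occur.
Elevator stuck between floors [OR]: Controller branch lost=not, Door loop unavailable=not → no input occurs → does not occur.

No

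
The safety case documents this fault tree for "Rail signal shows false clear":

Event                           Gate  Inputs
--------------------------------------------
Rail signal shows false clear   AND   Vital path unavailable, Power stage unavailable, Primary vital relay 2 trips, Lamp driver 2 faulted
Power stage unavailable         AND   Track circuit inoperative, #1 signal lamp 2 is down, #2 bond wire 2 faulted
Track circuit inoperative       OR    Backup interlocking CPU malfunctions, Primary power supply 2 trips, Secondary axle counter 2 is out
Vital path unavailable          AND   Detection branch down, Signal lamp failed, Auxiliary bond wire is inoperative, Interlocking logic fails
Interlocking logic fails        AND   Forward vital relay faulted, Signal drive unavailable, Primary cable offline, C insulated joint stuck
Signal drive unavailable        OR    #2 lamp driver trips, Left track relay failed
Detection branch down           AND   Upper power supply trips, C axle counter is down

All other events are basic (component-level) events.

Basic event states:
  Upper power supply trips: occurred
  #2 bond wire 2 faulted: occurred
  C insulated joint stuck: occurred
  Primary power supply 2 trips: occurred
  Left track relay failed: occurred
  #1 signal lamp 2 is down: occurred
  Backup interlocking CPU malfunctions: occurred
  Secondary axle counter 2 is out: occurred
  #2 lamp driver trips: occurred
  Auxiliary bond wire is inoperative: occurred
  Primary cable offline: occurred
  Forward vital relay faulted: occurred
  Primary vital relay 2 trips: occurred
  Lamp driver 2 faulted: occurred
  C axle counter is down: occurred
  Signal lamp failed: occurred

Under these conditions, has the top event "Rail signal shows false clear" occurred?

Yes

Detection branch down [AND]: Upper power supply trips=occurs, C axle counter is down=occurs → all inputs occur → occurs.
Signal drive unavailable [OR]: #2 lamp driver trips=occurs, Left track relay failed=occurs → at least one input occurs → occurs.
Interlocking logic fails [AND]: Forward vital relay faulted=occurs, Signal drive unavailable=occurs, Primary cable offline=occurs, C insulated joint stuck=occurs → all inputs occur → occurs.
Vital path unavailable [AND]: Detection branch down=occurs, Signal lamp failed=occurs, Auxiliary bond wire is inoperative=occurs, Interlocking logic fails=occurs → all inputs occur → occurs.
Track circuit inoperative [OR]: Backup interlocking CPU malfunctions=occurs, Primary power supply 2 trips=occurs, Secondary axle counter 2 is out=occurs → at least one input occurs → occurs.
Power stage unavailable [AND]: Track circuit inoperative=occurs, #1 signal lamp 2 is down=occurs, #2 bond wire 2 faulted=occurs → all inputs occur → occurs.
Rail signal shows false clear [AND]: Vital path unavailable=occurs, Power stage unavailable=occurs, Primary vital relay 2 trips=occurs, Lamp driver 2 faulted=occurs → all inputs occur → occurs.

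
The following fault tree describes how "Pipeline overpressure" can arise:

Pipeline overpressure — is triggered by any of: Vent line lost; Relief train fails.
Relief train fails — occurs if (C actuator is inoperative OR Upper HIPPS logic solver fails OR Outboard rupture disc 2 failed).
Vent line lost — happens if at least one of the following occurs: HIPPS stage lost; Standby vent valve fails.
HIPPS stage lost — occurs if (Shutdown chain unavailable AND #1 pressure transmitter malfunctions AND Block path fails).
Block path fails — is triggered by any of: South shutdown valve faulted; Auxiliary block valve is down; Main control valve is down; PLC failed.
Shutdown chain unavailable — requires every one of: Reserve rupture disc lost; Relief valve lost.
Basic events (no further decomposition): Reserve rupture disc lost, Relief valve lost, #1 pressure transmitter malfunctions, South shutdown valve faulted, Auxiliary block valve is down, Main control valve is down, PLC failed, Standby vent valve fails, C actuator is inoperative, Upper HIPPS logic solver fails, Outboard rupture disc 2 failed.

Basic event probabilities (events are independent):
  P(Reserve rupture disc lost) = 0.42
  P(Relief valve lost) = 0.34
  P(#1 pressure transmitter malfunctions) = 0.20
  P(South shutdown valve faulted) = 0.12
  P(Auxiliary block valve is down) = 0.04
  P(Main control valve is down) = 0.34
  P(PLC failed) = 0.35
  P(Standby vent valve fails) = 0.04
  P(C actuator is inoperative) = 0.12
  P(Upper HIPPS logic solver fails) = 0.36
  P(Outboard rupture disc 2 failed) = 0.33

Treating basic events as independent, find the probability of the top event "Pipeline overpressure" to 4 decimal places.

P(Shutdown chain unavailable) [AND] = 0.42 × 0.34 = 0.142800
P(Block path fails) [OR] = 1 − (1−0.12) × (1−0.04) × (1−0.34) × (1−0.35) = 0.637581
P(HIPPS stage lost) [AND] = 0.142800 × 0.20 × 0.637581 = 0.018209
P(Vent line lost) [OR] = 1 − (1−0.018209) × (1−0.04) = 0.057481
P(Relief train fails) [OR] = 1 − (1−0.12) × (1−0.36) × (1−0.33) = 0.622656
P(Pipeline overpressure) [OR] = 1 − (1−0.057481) × (1−0.622656) = 0.644346
Rounded to 4 decimal places: P(Pipeline overpressure) ≈ 0.6443.

0.6443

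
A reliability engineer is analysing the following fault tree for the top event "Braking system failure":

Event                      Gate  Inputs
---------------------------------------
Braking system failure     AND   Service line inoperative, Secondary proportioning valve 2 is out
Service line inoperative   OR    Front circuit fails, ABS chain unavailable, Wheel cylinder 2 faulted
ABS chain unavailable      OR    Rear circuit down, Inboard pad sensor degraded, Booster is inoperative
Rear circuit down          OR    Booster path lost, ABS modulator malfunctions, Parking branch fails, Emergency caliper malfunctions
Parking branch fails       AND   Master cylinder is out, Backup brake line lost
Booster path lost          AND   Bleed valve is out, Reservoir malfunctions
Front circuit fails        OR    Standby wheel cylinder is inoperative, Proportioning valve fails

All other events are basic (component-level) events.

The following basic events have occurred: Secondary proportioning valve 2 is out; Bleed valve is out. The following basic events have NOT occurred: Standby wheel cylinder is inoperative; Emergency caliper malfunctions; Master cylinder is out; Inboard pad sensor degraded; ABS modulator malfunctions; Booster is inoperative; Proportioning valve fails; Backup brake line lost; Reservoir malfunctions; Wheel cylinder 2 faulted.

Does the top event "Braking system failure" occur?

No

Front circuit fails [OR]: Standby wheel cylinder is inoperative=not, Proportioning valve fails=not → no input occurs → does not occur.
Booster path lost [AND]: Bleed valve is out=occurs, Reservoir malfunctions=not → not all inputs occur → does not occur.
Parking branch fails [AND]: Master cylinder is out=not, Backup brake line lost=not → not all inputs occur → does not occur.
Rear circuit down [OR]: Booster path lost=not, ABS modulator malfunctions=not, Parking branch fails=not, Emergency caliper malfunctions=not → no input occurs → does not occur.
ABS chain unavailable [OR]: Rear circuit down=not, Inboard pad sensor degraded=not, Booster is inoperative=not → no input occurs → does not occur.
Service line inoperative [OR]: Front circuit fails=not, ABS chain unavailable=not, Wheel cylinder 2 faulted=not → no input occurs → does not occur.
Braking system failure [AND]: Service line inoperative=not, Secondary proportioning valve 2 is out=occurs → not all inputs occur → does not occur.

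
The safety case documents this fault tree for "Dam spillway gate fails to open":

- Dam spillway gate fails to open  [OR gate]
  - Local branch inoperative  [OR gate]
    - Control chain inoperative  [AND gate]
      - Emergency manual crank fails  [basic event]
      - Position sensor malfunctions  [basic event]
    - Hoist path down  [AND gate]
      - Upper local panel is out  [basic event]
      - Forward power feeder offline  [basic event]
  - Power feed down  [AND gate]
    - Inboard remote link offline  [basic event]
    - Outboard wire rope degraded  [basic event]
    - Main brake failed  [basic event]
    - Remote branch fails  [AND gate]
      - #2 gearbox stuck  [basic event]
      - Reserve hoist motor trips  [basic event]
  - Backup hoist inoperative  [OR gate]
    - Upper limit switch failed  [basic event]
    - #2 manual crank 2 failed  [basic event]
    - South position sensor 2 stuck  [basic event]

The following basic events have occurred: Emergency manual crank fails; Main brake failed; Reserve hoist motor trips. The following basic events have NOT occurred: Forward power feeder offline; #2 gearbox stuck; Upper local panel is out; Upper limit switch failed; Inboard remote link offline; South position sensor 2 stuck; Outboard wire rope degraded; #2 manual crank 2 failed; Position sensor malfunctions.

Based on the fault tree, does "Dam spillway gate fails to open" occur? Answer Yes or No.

No

Control chain inoperative [AND]: Emergency manual crank fails=occurs, Position sensor malfunctions=not → not all inputs occur → does not occur.
Hoist path down [AND]: Upper local panel is out=not, Forward power feeder offline=not → not all inputs occur → does not occur.
Local branch inoperative [OR]: Control chain inoperative=not, Hoist path down=not → no input occurs → does not occur.
Remote branch fails [AND]: #2 gearbox stuck=not, Reserve hoist motor trips=occurs → not all inputs occur → does not occur.
Power feed down [AND]: Inboard remote link offline=not, Outboard wire rope degraded=not, Main brake failed=occurs, Remote branch fails=not → not all inputs occur → does not occur.
Backup hoist inoperative [OR]: Upper limit switch failed=not, #2 manual crank 2 failed=not, South position sensor 2 stuck=not → no input occurs → does not occur.
Dam spillway gate fails to open [OR]: Local branch inoperative=not, Power feed down=not, Backup hoist inoperative=not → no input occurs → does not occur.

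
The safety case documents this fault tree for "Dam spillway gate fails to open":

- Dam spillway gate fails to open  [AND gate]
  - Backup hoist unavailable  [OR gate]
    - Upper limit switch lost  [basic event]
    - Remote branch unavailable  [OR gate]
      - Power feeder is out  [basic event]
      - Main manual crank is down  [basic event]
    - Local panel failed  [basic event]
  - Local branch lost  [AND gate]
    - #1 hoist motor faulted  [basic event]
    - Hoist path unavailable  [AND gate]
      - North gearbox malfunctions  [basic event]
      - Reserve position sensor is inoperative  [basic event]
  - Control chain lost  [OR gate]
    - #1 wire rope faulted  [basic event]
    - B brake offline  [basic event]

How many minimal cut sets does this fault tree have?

8

Remote branch unavailable [OR]: union of children's cut sets → 2 cut set(s).
Backup hoist unavailable [OR]: union of children's cut sets → 4 cut set(s).
Hoist path unavailable [AND]: one cut set from each child combined → 1 × 1 = 1 cut set(s).
Local branch lost [AND]: one cut set from each child combined → 1 × 1 = 1 cut set(s).
Control chain lost [OR]: union of children's cut sets → 2 cut set(s).
Dam spillway gate fails to open [AND]: one cut set from each child combined → 4 × 1 × 2 = 8 cut set(s).
Minimal cut sets: {#1 hoist motor faulted, #1 wire rope faulted, North gearbox malfunctions, Reserve position sensor is inoperative, Upper limit switch lost}; {#1 hoist motor faulted, B brake offline, North gearbox malfunctions, Reserve position sensor is inoperative, Upper limit switch lost}; {#1 hoist motor faulted, #1 wire rope faulted, North gearbox malfunctions, Power feeder is out, Reserve position sensor is inoperative}; {#1 hoist motor faulted, B brake offline, North gearbox malfunctions, Power feeder is out, Reserve position sensor is inoperative}; {#1 hoist motor faulted, #1 wire rope faulted, Main manual crank is down, North gearbox malfunctions, Reserve position sensor is inoperative}; {#1 hoist motor faulted, B brake offline, Main manual crank is down, North gearbox malfunctions, Reserve position sensor is inoperative}; {#1 hoist motor faulted, #1 wire rope faulted, Local panel failed, North gearbox malfunctions, Reserve position sensor is inoperative}; {#1 hoist motor faulted, B brake offline, Local panel failed, North gearbox malfunctions, Reserve position sensor is inoperative}.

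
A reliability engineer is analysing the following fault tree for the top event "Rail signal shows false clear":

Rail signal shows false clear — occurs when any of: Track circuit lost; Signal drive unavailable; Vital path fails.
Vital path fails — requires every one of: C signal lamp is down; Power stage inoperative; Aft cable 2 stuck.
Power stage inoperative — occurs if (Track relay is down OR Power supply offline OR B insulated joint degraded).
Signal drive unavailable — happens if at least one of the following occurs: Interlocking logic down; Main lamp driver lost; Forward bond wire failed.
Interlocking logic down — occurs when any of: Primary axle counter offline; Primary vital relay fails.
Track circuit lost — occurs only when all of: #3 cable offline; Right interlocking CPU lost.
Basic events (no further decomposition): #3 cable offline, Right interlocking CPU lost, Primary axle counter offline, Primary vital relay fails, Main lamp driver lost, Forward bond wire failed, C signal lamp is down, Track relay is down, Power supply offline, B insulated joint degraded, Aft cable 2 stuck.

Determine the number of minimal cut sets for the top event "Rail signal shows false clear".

8

Track circuit lost [AND]: one cut set from each child combined → 1 × 1 = 1 cut set(s).
Interlocking logic down [OR]: union of children's cut sets → 2 cut set(s).
Signal drive unavailable [OR]: union of children's cut sets → 4 cut set(s).
Power stage inoperative [OR]: union of children's cut sets → 3 cut set(s).
Vital path fails [AND]: one cut set from each child combined → 1 × 3 × 1 = 3 cut set(s).
Rail signal shows false clear [OR]: union of children's cut sets → 8 cut set(s).
Minimal cut sets: {#3 cable offline, Right interlocking CPU lost}; {Primary axle counter offline}; {Primary vital relay fails}; {Main lamp driver lost}; {Forward bond wire failed}; {Aft cable 2 stuck, C signal lamp is down, Track relay is down}; {Aft cable 2 stuck, C signal lamp is down, Power supply offline}; {Aft cable 2 stuck, B insulated joint degraded, C signal lamp is down}.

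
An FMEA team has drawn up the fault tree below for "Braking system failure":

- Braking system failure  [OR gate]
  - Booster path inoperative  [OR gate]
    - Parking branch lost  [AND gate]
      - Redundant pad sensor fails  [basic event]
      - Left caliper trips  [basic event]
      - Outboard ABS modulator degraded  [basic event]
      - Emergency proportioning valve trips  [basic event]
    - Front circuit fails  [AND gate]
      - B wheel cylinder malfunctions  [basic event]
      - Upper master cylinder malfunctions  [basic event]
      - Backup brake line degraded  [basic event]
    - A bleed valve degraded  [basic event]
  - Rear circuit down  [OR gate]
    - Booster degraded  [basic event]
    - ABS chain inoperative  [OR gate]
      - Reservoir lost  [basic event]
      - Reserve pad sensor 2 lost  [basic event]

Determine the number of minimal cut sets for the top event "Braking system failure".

Parking branch lost [AND]: one cut set from each child combined → 1 × 1 × 1 × 1 = 1 cut set(s).
Front circuit fails [AND]: one cut set from each child combined → 1 × 1 × 1 = 1 cut set(s).
Booster path inoperative [OR]: union of children's cut sets → 3 cut set(s).
ABS chain inoperative [OR]: union of children's cut sets → 2 cut set(s).
Rear circuit down [OR]: union of children's cut sets → 3 cut set(s).
Braking system failure [OR]: union of children's cut sets → 6 cut set(s).
Minimal cut sets: {Emergency proportioning valve trips, Left caliper trips, Outboard ABS modulator degraded, Redundant pad sensor fails}; {B wheel cylinder malfunctions, Backup brake line degraded, Upper master cylinder malfunctions}; {A bleed valve degraded}; {Booster degraded}; {Reservoir lost}; {Reserve pad sensor 2 lost}.

6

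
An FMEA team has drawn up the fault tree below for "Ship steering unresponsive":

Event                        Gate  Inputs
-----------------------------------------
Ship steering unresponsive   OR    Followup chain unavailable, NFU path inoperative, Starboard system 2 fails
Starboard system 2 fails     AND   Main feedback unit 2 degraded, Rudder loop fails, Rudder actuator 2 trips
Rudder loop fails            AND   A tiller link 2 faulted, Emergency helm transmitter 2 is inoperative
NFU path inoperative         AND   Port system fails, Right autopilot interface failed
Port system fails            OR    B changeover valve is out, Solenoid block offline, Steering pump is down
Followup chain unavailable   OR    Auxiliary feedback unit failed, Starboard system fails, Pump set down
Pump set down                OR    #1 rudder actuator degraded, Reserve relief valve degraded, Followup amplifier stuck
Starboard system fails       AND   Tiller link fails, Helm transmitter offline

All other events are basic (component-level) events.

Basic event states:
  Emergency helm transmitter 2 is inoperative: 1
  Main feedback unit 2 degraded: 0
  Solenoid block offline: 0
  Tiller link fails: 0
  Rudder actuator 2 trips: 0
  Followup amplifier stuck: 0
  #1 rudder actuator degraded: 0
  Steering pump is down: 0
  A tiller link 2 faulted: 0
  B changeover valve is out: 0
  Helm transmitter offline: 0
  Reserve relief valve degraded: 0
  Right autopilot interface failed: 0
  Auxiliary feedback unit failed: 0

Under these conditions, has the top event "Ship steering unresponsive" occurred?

Starboard system fails [AND]: Tiller link fails=not, Helm transmitter offline=not → not all inputs occur → does not occur.
Pump set down [OR]: #1 rudder actuator degraded=not, Reserve relief valve degraded=not, Followup amplifier stuck=not → no input occurs → does not occur.
Followup chain unavailable [OR]: Auxiliary feedback unit failed=not, Starboard system fails=not, Pump set down=not → no input occurs → does not occur.
Port system fails [OR]: B changeover valve is out=not, Solenoid block offline=not, Steering pump is down=not → no input occurs → does not occur.
NFU path inoperative [AND]: Port system fails=not, Right autopilot interface failed=not → not all inputs occur → does not occur.
Rudder loop fails [AND]: A tiller link 2 faulted=not, Emergency helm transmitter 2 is inoperative=occurs → not all inputs occur → does not occur.
Starboard system 2 fails [AND]: Main feedback unit 2 degraded=not, Rudder loop fails=not, Rudder actuator 2 trips=not → not all inputs occur → does not occur.
Ship steering unresponsive [OR]: Followup chain unavailable=not, NFU path inoperative=not, Starboard system 2 fails=not → no input occurs → does not occur.

No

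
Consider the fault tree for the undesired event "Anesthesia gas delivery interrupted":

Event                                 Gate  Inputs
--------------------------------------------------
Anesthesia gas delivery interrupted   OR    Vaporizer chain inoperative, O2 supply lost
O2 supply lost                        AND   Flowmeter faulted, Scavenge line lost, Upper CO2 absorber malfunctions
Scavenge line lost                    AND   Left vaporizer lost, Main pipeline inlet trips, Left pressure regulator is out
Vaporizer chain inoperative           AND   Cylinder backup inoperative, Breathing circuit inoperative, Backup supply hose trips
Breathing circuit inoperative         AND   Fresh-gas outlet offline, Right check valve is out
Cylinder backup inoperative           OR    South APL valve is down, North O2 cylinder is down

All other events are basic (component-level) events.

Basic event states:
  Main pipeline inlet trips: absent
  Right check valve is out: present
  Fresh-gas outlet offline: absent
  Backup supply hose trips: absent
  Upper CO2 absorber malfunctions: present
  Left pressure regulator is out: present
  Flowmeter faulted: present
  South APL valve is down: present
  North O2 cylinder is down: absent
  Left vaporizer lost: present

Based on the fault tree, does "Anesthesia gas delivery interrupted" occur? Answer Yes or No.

Cylinder backup inoperative [OR]: South APL valve is down=occurs, North O2 cylinder is down=not → at least one input occurs → occurs.
Breathing circuit inoperative [AND]: Fresh-gas outlet offline=not, Right check valve is out=occurs → not all inputs occur → does not occur.
Vaporizer chain inoperative [AND]: Cylinder backup inoperative=occurs, Breathing circuit inoperative=not, Backup supply hose trips=not → not all inputs occur → does not occur.
Scavenge line lost [AND]: Left vaporizer lost=occurs, Main pipeline inlet trips=not, Left pressure regulator is out=occurs → not all inputs occur → does not occur.
O2 supply lost [AND]: Flowmeter faulted=occurs, Scavenge line lost=not, Upper CO2 absorber malfunctions=occurs → not all inputs occur → does not occur.
Anesthesia gas delivery interrupted [OR]: Vaporizer chain inoperative=not, O2 supply lost=not → no input occurs → does not occur.

No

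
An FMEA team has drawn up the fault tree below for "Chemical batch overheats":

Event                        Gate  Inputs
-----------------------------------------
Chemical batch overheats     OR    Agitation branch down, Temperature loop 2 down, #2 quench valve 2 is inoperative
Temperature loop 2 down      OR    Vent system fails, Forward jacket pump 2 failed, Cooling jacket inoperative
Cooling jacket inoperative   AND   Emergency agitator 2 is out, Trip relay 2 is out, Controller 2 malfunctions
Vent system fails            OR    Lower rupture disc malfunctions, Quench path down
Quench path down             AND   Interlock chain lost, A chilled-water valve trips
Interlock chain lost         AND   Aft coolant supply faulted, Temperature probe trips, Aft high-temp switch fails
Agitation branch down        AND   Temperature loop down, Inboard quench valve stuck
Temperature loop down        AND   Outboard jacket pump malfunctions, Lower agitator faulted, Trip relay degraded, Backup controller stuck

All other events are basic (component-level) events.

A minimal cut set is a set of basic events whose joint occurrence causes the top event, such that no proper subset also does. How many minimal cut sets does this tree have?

6

Temperature loop down [AND]: one cut set from each child combined → 1 × 1 × 1 × 1 = 1 cut set(s).
Agitation branch down [AND]: one cut set from each child combined → 1 × 1 = 1 cut set(s).
Interlock chain lost [AND]: one cut set from each child combined → 1 × 1 × 1 = 1 cut set(s).
Quench path down [AND]: one cut set from each child combined → 1 × 1 = 1 cut set(s).
Vent system fails [OR]: union of children's cut sets → 2 cut set(s).
Cooling jacket inoperative [AND]: one cut set from each child combined → 1 × 1 × 1 = 1 cut set(s).
Temperature loop 2 down [OR]: union of children's cut sets → 4 cut set(s).
Chemical batch overheats [OR]: union of children's cut sets → 6 cut set(s).
Minimal cut sets: {Backup controller stuck, Inboard quench valve stuck, Lower agitator faulted, Outboard jacket pump malfunctions, Trip relay degraded}; {Lower rupture disc malfunctions}; {A chilled-water valve trips, Aft coolant supply faulted, Aft high-temp switch fails, Temperature probe trips}; {Forward jacket pump 2 failed}; {Controller 2 malfunctions, Emergency agitator 2 is out, Trip relay 2 is out}; {#2 quench valve 2 is inoperative}.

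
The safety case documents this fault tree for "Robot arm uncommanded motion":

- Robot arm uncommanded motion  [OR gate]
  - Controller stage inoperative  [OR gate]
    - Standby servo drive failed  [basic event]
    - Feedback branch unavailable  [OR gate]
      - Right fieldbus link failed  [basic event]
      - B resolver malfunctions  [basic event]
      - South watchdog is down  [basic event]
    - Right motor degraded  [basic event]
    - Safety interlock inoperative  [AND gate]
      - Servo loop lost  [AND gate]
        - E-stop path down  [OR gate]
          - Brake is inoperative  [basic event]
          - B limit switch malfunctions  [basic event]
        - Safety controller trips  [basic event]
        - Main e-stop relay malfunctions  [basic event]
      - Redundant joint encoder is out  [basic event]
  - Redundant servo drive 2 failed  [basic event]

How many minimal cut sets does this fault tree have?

Feedback branch unavailable [OR]: union of children's cut sets → 3 cut set(s).
E-stop path down [OR]: union of children's cut sets → 2 cut set(s).
Servo loop lost [AND]: one cut set from each child combined → 2 × 1 × 1 = 2 cut set(s).
Safety interlock inoperative [AND]: one cut set from each child combined → 2 × 1 = 2 cut set(s).
Controller stage inoperative [OR]: union of children's cut sets → 7 cut set(s).
Robot arm uncommanded motion [OR]: union of children's cut sets → 8 cut set(s).
Minimal cut sets: {Standby servo drive failed}; {Right fieldbus link failed}; {B resolver malfunctions}; {South watchdog is down}; {Right motor degraded}; {Brake is inoperative, Main e-stop relay malfunctions, Redundant joint encoder is out, Safety controller trips}; {B limit switch malfunctions, Main e-stop relay malfunctions, Redundant joint encoder is out, Safety controller trips}; {Redundant servo drive 2 failed}.

8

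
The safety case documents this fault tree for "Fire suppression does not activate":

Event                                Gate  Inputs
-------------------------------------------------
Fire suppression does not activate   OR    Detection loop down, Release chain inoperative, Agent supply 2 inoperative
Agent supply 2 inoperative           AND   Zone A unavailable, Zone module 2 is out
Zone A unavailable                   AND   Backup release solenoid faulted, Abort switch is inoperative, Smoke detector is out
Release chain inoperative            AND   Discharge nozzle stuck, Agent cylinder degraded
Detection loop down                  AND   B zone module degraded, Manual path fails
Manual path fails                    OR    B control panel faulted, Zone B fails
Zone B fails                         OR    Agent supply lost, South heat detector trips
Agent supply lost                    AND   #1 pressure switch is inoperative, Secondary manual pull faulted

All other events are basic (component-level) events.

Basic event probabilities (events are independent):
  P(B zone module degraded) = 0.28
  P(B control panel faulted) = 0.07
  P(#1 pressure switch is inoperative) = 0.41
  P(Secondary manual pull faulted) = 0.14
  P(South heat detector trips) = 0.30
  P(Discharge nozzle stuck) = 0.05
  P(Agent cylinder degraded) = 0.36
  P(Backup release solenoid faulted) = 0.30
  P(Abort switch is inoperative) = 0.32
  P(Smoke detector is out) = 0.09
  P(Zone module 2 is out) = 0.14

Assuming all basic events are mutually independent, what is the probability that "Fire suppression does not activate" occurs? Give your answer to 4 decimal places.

P(Agent supply lost) [AND] = 0.41 × 0.14 = 0.057400
P(Zone B fails) [OR] = 1 − (1−0.057400) × (1−0.30) = 0.340180
P(Manual path fails) [OR] = 1 − (1−0.07) × (1−0.340180) = 0.386367
P(Detection loop down) [AND] = 0.28 × 0.386367 = 0.108183
P(Release chain inoperative) [AND] = 0.05 × 0.36 = 0.018000
P(Zone A unavailable) [AND] = 0.30 × 0.32 × 0.09 = 0.008640
P(Agent supply 2 inoperative) [AND] = 0.008640 × 0.14 = 0.001210
P(Fire suppression does not activate) [OR] = 1 − (1−0.108183) × (1−0.018000) × (1−0.001210) = 0.125295
Rounded to 4 decimal places: P(Fire suppression does not activate) ≈ 0.1253.

0.1253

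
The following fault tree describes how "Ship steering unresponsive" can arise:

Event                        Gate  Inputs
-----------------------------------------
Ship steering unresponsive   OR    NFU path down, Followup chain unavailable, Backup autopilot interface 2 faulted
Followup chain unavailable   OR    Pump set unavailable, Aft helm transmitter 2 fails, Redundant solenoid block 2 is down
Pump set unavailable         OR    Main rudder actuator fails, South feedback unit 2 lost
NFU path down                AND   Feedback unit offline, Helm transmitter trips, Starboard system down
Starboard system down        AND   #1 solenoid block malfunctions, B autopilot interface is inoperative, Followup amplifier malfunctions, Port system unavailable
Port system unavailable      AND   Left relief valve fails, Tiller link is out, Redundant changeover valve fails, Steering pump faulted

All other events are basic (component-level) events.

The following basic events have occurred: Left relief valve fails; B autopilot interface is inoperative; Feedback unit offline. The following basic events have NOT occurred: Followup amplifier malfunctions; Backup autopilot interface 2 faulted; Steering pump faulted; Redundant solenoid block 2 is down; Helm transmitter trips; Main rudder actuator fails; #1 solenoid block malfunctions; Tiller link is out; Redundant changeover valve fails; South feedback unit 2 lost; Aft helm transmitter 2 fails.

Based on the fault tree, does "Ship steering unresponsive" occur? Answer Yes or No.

Port system unavailable [AND]: Left relief valve fails=occurs, Tiller link is out=not, Redundant changeover valve fails=not, Steering pump faulted=not → not all inputs occur → does not occur.
Starboard system down [AND]: #1 solenoid block malfunctions=not, B autopilot interface is inoperative=occurs, Followup amplifier malfunctions=not, Port system unavailable=not → not all inputs occur → does not occur.
NFU path down [AND]: Feedback unit offline=occurs, Helm transmitter trips=not, Starboard system down=not → not all inputs occur → does not occur.
Pump set unavailable [OR]: Main rudder actuator fails=not, South feedback unit 2 lost=not → no input occurs → does not occur.
Followup chain unavailable [OR]: Pump set unavailable=not, Aft helm transmitter 2 fails=not, Redundant solenoid block 2 is down=not → no input occurs → does not occur.
Ship steering unresponsive [OR]: NFU path down=not, Followup chain unavailable=not, Backup autopilot interface 2 faulted=not → no input occurs → does not occur.

No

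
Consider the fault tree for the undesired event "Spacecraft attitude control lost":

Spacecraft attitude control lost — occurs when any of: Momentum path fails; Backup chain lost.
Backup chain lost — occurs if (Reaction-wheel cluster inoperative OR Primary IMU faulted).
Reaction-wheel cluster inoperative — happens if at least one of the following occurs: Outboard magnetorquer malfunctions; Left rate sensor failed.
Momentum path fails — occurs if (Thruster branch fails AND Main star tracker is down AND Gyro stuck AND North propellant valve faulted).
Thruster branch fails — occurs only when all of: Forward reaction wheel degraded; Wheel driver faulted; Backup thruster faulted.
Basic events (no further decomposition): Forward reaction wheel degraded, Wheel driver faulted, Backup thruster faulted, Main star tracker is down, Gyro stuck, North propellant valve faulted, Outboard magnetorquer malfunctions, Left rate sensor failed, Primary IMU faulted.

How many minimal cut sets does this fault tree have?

4

Thruster branch fails [AND]: one cut set from each child combined → 1 × 1 × 1 = 1 cut set(s).
Momentum path fails [AND]: one cut set from each child combined → 1 × 1 × 1 × 1 = 1 cut set(s).
Reaction-wheel cluster inoperative [OR]: union of children's cut sets → 2 cut set(s).
Backup chain lost [OR]: union of children's cut sets → 3 cut set(s).
Spacecraft attitude control lost [OR]: union of children's cut sets → 4 cut set(s).
Minimal cut sets: {Backup thruster faulted, Forward reaction wheel degraded, Gyro stuck, Main star tracker is down, North propellant valve faulted, Wheel driver faulted}; {Outboard magnetorquer malfunctions}; {Left rate sensor failed}; {Primary IMU faulted}.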